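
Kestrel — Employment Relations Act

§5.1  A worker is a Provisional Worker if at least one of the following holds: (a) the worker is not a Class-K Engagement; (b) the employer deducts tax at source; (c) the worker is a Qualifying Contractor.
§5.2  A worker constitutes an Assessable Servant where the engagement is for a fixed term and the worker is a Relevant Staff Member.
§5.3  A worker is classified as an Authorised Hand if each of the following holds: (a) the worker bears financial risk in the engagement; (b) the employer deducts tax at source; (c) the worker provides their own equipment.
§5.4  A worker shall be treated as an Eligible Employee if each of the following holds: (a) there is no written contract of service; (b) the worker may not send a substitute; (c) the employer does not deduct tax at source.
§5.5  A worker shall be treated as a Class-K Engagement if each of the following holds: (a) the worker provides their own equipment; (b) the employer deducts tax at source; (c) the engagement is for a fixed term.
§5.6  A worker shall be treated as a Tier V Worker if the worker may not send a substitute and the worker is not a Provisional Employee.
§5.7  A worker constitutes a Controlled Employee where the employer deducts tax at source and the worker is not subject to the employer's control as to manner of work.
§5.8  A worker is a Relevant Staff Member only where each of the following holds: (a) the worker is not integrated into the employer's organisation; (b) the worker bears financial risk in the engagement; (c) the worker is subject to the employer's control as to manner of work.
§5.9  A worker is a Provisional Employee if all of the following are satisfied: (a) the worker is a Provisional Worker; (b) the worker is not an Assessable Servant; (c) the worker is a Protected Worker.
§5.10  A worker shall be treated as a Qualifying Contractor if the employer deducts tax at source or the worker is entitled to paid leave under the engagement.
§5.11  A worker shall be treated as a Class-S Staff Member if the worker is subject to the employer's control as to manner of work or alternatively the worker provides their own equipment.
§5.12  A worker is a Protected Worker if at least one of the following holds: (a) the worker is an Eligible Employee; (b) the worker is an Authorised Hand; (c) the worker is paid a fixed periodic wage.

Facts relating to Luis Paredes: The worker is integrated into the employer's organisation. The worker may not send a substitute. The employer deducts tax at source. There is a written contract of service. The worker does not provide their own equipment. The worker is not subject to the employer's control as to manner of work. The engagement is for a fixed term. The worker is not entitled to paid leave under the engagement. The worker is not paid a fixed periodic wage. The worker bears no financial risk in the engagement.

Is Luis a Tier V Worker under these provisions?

Yes

Under §5.5: the worker provides their own equipment? no; and the employer deducts tax at source? yes; and the engagement is for a fixed term? yes. So the worker is not a Class-K Engagement.
Under §5.10: the employer deducts tax at source? yes; or the worker is entitled to paid leave under the engagement? no. So the worker is a Qualifying Contractor.
Under §5.1: not a Class-K Engagement (§5.5)? yes; or the employer deducts tax at source? yes; or Qualifying Contractor (§5.10)? yes. So the worker is a Provisional Worker.
Under §5.8: the worker is not integrated into the employer's organisation? no; and the worker bears financial risk in the engagement? no; and the worker is subject to the employer's control as to manner of work? no. So the worker is not a Relevant Staff Member.
Under §5.2: the engagement is for a fixed term? yes; and Relevant Staff Member (§5.8)? no. So the worker is not an Assessable Servant.
Under §5.4: there is no written contract of service? no; and the worker may not send a substitute? yes; and the employer does not deduct tax at source? no. So the worker is not an Eligible Employee.
Under §5.3: the worker bears financial risk in the engagement? no; and the employer deducts tax at source? yes; and the worker provides their own equipment? no. So the worker is not an Authorised Hand.
Under §5.12: Eligible Employee (§5.4)? no; or Authorised Hand (§5.3)? no; or the worker is paid a fixed periodic wage? no. So the worker is not a Protected Worker.
Under §5.9: Provisional Worker (§5.1)? yes; and not an Assessable Servant (§5.2)? yes; and Protected Worker (§5.12)? no. So the worker is not a Provisional Employee.
Under §5.6: the worker may not send a substitute? yes; and not a Provisional Employee (§5.9)? yes. So the worker is a Tier V Worker.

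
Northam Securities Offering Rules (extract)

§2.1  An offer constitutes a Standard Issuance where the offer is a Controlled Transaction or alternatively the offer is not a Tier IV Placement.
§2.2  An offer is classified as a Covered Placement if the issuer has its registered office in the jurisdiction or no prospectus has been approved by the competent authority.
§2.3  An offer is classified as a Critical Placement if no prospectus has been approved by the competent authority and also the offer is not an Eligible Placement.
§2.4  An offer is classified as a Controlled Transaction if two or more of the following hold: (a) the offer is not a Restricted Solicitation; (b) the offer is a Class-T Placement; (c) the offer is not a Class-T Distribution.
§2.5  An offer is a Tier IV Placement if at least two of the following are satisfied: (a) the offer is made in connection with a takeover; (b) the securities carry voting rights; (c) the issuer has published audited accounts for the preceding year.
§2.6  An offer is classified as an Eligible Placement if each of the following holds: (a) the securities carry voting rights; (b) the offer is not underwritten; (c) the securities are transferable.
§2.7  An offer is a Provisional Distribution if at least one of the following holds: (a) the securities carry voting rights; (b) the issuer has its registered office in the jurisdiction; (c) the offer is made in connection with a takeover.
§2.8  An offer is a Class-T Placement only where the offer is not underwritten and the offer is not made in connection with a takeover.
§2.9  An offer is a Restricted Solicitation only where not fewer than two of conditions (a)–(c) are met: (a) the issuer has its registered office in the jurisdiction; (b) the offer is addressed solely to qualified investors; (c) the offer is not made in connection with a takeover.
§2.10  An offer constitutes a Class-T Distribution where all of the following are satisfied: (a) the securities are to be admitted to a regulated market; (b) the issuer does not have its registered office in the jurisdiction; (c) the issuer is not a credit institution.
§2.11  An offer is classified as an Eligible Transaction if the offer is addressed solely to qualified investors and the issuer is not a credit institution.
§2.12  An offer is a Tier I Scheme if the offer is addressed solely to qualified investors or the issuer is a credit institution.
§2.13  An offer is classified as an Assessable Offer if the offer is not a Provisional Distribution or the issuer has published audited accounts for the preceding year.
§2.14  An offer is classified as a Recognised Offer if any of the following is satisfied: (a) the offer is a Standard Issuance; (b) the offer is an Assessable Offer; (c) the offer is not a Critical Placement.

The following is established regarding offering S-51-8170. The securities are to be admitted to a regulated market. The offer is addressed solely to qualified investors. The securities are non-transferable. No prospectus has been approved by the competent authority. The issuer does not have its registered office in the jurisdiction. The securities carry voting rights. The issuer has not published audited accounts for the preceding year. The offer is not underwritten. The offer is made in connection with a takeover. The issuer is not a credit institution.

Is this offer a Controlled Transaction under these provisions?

No

Under §2.9: the issuer has its registered office in the jurisdiction? no; the offer is addressed solely to qualified investors? yes; the offer is not made in connection with a takeover? no — 1 of 3 hold (need ≥2) → not satisfied.
Under §2.8: the offer is not underwritten? yes; and the offer is not made in connection with a takeover? no. So the offer is not a Class-T Placement.
Under §2.10: the securities are to be admitted to a regulated market? yes; and the issuer does not have its registered office in the jurisdiction? yes; and the issuer is not a credit institution? yes. So the offer is a Class-T Distribution.
Under §2.4: not a Restricted Solicitation (§2.9)? yes; Class-T Placement (§2.8)? no; not a Class-T Distribution (§2.10)? no — 1 of 3 hold (need ≥2) → not satisfied.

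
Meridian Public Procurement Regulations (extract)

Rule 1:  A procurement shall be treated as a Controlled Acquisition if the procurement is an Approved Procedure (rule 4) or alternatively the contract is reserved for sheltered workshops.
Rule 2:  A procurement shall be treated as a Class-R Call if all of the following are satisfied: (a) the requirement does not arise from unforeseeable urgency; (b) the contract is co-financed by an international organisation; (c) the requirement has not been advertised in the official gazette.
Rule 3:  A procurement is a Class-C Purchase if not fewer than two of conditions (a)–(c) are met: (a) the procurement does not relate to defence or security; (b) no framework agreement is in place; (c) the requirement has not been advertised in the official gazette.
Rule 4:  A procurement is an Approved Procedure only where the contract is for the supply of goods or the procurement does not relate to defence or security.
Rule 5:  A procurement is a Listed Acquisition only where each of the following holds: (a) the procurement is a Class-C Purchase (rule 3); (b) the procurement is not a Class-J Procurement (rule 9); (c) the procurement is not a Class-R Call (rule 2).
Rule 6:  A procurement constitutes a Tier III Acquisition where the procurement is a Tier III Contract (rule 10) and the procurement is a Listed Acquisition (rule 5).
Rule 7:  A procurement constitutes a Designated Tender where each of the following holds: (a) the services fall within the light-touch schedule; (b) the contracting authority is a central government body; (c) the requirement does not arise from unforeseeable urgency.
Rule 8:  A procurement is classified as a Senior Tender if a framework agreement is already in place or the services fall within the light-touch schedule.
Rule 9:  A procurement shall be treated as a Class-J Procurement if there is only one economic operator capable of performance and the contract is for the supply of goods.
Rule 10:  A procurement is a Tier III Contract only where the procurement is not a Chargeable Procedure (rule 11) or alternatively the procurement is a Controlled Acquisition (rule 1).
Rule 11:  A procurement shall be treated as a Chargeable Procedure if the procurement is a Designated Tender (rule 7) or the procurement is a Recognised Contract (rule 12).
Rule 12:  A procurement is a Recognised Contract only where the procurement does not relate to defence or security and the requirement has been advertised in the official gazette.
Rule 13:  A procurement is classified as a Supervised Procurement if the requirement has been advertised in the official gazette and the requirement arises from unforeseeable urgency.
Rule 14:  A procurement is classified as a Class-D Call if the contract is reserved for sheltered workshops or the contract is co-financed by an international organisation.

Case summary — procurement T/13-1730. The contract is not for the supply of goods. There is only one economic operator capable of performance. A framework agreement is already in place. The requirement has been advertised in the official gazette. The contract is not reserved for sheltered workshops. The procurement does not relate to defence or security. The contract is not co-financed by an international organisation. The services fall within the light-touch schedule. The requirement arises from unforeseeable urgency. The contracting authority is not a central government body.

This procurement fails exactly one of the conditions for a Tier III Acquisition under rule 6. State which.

Listed Acquisition

rule 7 — Designated Tender: [the services fall within the light-touch schedule? yes] AND [the contracting authority is a central government body? no] AND [the requirement does not arise from unforeseeable urgency? no] → not satisfied.
rule 12 — Recognised Contract: [the procurement does not relate to defence or security? yes] AND [the requirement has been advertised in the official gazette? yes] → satisfied.
rule 11 — Chargeable Procedure: [Designated Tender (rule 7)? no] OR [Recognised Contract (rule 12)? yes] → satisfied.
rule 4 — Approved Procedure: [the contract is for the supply of goods? no] OR [the procurement does not relate to defence or security? yes] → satisfied.
rule 1 — Controlled Acquisition: [Approved Procedure (rule 4)? yes] OR [the contract is reserved for sheltered workshops? no] → satisfied.
rule 10 — Tier III Contract: [not a Chargeable Procedure (rule 11)? no] OR [Controlled Acquisition (rule 1)? yes] → satisfied.
rule 3 — Class-C Purchase: the procurement does not relate to defence or security? yes; no framework agreement is in place? no; the requirement has not been advertised in the official gazette? no — 1 of 3 hold (need ≥2) → not satisfied.
rule 9 — Class-J Procurement: [there is only one economic operator capable of performance? yes] AND [the contract is for the supply of goods? no] → not satisfied.
rule 2 — Class-R Call: [the requirement does not arise from unforeseeable urgency? no] AND [the contract is co-financed by an international organisation? no] AND [the requirement has not been advertised in the official gazette? no] → not satisfied.
rule 5 — Listed Acquisition: [Class-C Purchase (rule 3)? no] AND [not a Class-J Procurement (rule 9)? yes] AND [not a Class-R Call (rule 2)? yes] → not satisfied.
rule 6 — Tier III Acquisition: [Tier III Contract (rule 10)? yes] AND [Listed Acquisition (rule 5)? no] → not satisfied.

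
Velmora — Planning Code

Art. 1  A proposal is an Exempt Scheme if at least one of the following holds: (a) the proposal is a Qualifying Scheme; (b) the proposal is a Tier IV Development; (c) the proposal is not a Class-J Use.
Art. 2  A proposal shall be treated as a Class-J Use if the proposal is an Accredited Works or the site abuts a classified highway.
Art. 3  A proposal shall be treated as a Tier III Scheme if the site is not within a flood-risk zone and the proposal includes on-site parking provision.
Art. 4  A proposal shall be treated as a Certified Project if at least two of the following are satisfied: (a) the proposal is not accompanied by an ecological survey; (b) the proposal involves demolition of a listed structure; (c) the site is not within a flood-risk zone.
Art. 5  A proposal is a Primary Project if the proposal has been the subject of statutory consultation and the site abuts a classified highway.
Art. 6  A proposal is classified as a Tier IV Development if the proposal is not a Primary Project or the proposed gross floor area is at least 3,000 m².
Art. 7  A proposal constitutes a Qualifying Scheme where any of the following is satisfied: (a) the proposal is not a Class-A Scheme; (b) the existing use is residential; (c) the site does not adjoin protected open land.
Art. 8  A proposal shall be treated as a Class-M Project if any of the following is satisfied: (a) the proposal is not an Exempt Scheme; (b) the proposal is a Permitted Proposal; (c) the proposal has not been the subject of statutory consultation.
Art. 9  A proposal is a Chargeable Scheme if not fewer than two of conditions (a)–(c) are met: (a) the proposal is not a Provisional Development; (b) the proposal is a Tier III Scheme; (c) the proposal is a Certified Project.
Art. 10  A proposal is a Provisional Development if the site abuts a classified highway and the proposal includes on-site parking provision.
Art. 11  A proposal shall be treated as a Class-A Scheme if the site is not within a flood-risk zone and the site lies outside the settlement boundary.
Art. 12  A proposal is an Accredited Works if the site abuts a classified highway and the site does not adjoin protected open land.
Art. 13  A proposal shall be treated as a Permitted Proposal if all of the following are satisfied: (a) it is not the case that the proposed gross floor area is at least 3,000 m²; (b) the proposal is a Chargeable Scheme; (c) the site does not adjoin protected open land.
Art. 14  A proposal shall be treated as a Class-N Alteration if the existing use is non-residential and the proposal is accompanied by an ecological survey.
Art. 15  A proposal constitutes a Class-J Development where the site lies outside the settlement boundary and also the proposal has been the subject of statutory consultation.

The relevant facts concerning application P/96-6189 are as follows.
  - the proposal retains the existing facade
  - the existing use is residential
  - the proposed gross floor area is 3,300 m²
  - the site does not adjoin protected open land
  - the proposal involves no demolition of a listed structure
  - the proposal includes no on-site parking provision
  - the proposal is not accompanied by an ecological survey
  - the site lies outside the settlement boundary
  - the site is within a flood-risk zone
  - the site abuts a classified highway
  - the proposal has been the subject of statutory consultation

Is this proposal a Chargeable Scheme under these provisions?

article 10 — Provisional Development: [the site abuts a classified highway? yes] AND [the proposal includes on-site parking provision? no] → not satisfied.
article 3 — Tier III Scheme: [the site is not within a flood-risk zone? no] AND [the proposal includes on-site parking provision? no] → not satisfied.
article 4 — Certified Project: the proposal is not accompanied by an ecological survey? yes; the proposal involves demolition of a listed structure? no; the site is not within a flood-risk zone? no — 1 of 3 hold (need ≥2) → not satisfied.
article 9 — Chargeable Scheme: not a Provisional Development (article 10)? yes; Tier III Scheme (article 3)? no; Certified Project (article 4)? no — 1 of 3 hold (need ≥2) → not satisfied.

No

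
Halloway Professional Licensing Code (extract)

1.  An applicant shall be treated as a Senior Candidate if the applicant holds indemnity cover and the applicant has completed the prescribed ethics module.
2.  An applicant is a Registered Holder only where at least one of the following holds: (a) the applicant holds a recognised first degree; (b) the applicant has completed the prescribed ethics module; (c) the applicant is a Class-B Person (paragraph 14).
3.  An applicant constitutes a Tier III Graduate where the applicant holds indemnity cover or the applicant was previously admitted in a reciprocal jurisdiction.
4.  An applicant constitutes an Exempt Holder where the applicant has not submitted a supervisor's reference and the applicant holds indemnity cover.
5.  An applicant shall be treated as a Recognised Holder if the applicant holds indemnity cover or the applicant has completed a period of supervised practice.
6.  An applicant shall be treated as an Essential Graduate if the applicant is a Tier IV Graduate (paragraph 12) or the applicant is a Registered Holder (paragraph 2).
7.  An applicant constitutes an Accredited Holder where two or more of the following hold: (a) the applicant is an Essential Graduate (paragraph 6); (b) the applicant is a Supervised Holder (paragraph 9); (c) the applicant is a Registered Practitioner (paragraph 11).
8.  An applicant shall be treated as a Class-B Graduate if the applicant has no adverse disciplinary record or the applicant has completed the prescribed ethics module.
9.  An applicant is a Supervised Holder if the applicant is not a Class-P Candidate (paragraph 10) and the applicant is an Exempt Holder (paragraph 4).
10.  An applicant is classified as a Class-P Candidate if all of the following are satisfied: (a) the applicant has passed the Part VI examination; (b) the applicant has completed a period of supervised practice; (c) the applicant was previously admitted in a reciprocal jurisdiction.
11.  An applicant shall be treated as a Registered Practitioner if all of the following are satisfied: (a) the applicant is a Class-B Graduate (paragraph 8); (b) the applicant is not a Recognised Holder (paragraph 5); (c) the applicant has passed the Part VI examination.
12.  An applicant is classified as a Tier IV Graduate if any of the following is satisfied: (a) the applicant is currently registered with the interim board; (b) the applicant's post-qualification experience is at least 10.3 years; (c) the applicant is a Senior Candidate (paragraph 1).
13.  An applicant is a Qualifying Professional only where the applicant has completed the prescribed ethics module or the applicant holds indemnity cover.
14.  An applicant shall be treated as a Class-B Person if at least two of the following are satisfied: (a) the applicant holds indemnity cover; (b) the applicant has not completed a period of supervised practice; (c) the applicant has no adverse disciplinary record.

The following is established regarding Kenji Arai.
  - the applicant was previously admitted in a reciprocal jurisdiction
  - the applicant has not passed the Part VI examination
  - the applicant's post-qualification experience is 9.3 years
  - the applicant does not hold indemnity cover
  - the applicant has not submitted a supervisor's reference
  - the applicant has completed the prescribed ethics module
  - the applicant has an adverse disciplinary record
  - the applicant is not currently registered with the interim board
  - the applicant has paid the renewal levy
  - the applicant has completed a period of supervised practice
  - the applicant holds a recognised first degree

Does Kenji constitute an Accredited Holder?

paragraph 1 — Senior Candidate: [the applicant holds indemnity cover? no] AND [the applicant has completed the prescribed ethics module? yes] → not satisfied.
paragraph 12 — Tier IV Graduate: [the applicant is currently registered with the interim board? no] OR [applicant's post-qualification experience: 9.3 years ≥ 10.3 years? no] OR [Senior Candidate (paragraph 1)? no] → not satisfied.
paragraph 14 — Class-B Person: the applicant holds indemnity cover? no; the applicant has not completed a period of supervised practice? no; the applicant has no adverse disciplinary record? no — 0 of 3 hold (need ≥2) → not satisfied.
paragraph 2 — Registered Holder: [the applicant holds a recognised first degree? yes] OR [the applicant has completed the prescribed ethics module? yes] OR [Class-B Person (paragraph 14)? no] → satisfied.
paragraph 6 — Essential Graduate: [Tier IV Graduate (paragraph 12)? no] OR [Registered Holder (paragraph 2)? yes] → satisfied.
paragraph 10 — Class-P Candidate: [the applicant has passed the Part VI examination? no] AND [the applicant has completed a period of supervised practice? yes] AND [the applicant was previously admitted in a reciprocal jurisdiction? yes] → not satisfied.
paragraph 4 — Exempt Holder: [the applicant has not submitted a supervisor's reference? yes] AND [the applicant holds indemnity cover? no] → not satisfied.
paragraph 9 — Supervised Holder: [not a Class-P Candidate (paragraph 10)? yes] AND [Exempt Holder (paragraph 4)? no] → not satisfied.
paragraph 8 — Class-B Graduate: [the applicant has no adverse disciplinary record? no] OR [the applicant has completed the prescribed ethics module? yes] → satisfied.
paragraph 5 — Recognised Holder: [the applicant holds indemnity cover? no] OR [the applicant has completed a period of supervised practice? yes] → satisfied.
paragraph 11 — Registered Practitioner: [Class-B Graduate (paragraph 8)? yes] AND [not a Recognised Holder (paragraph 5)? no] AND [the applicant has passed the Part VI examination? no] → not satisfied.
paragraph 7 — Accredited Holder: Essential Graduate (paragraph 6)? yes; Supervised Holder (paragraph 9)? no; Registered Practitioner (paragraph 11)? no — 1 of 3 hold (need ≥2) → not satisfied.

No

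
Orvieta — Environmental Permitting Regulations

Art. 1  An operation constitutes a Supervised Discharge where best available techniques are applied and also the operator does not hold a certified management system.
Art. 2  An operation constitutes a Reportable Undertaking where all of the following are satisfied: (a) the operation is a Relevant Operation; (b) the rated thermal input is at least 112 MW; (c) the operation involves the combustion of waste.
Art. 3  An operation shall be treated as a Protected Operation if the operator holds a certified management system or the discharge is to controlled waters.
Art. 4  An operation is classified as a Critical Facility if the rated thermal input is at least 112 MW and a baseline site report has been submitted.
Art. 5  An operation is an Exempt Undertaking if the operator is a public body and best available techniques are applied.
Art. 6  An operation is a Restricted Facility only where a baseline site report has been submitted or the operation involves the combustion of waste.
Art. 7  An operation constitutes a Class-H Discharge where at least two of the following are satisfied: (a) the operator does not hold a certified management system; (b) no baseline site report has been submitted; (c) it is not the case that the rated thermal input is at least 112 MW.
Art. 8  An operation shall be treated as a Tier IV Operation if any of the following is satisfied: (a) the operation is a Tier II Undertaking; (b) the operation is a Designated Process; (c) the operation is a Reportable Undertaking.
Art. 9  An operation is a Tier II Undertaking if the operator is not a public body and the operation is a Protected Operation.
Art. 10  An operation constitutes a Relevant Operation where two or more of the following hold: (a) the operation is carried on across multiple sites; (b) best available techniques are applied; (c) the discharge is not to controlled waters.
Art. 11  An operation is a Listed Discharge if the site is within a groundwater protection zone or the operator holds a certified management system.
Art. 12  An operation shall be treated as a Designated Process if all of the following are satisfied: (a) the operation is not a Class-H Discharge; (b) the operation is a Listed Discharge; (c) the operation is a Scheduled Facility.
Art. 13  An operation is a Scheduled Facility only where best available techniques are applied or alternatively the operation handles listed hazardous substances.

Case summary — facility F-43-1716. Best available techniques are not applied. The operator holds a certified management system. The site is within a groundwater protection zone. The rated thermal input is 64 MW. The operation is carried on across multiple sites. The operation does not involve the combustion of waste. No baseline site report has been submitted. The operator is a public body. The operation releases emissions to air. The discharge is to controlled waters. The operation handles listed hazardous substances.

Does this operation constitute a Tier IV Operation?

Under article 3: the operator holds a certified management system? yes; or the discharge is to controlled waters? yes. So the operation is a Protected Operation.
Under article 9: the operator is not a public body? no; and Protected Operation (article 3)? yes. So the operation is not a Tier II Undertaking.
Under article 7: the operator does not hold a certified management system? no; no baseline site report has been submitted? yes; rated thermal input: 64 MW ≥ 112 MW? no, so negated condition yes — 2 of 3 hold (need ≥2) → satisfied.
Under article 11: the site is within a groundwater protection zone? yes; or the operator holds a certified management system? yes. So the operation is a Listed Discharge.
Under article 13: best available techniques are applied? no; or the operation handles listed hazardous substances? yes. So the operation is a Scheduled Facility.
Under article 12: not a Class-H Discharge (article 7)? no; and Listed Discharge (article 11)? yes; and Scheduled Facility (article 13)? yes. So the operation is not a Designated Process.
Under article 10: the operation is carried on across multiple sites? yes; best available techniques are applied? no; the discharge is not to controlled waters? no — 1 of 3 hold (need ≥2) → not satisfied.
Under article 2: Relevant Operation (article 10)? no; and rated thermal input: 64 MW ≥ 112 MW? no; and the operation involves the combustion of waste? no. So the operation is not a Reportable Undertaking.
Under article 8: Tier II Undertaking (article 9)? no; or Designated Process (article 12)? no; or Reportable Undertaking (article 2)? no. So the operation is not a Tier IV Operation.

No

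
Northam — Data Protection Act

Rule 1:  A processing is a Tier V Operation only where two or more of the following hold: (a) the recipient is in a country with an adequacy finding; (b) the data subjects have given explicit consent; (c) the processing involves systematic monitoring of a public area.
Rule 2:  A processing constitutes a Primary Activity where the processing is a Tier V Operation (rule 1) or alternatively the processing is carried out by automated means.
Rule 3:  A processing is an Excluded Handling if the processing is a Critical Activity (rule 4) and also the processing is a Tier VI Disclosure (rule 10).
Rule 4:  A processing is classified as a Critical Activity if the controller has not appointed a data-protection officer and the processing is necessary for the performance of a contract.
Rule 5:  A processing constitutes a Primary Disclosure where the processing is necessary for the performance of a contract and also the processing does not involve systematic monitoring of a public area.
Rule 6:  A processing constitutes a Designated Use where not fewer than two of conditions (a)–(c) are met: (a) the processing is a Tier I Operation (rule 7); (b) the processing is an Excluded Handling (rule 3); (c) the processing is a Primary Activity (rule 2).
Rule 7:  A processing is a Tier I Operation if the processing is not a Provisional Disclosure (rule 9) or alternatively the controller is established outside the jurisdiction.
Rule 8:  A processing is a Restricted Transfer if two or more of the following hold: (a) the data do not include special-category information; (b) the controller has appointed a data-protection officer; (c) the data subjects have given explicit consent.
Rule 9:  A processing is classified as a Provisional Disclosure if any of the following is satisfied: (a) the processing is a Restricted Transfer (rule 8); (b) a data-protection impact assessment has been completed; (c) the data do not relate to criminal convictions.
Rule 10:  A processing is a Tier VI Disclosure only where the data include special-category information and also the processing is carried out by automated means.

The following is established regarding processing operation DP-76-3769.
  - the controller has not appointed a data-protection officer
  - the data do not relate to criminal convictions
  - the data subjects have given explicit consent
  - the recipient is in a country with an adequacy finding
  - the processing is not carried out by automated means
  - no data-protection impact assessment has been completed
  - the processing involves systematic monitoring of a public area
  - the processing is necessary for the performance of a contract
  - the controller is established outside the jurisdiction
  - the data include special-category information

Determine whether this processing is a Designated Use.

rule 8 — Restricted Transfer: the data do not include special-category information? no; the controller has appointed a data-protection officer? no; the data subjects have given explicit consent? yes — 1 of 3 hold (need ≥2) → not satisfied.
rule 9 — Provisional Disclosure: [Restricted Transfer (rule 8)? no] OR [a data-protection impact assessment has been completed? no] OR [the data do not relate to criminal convictions? yes] → satisfied.
rule 7 — Tier I Operation: [not a Provisional Disclosure (rule 9)? no] OR [the controller is established outside the jurisdiction? yes] → satisfied.
rule 4 — Critical Activity: [the controller has not appointed a data-protection officer? yes] AND [the processing is necessary for the performance of a contract? yes] → satisfied.
rule 10 — Tier VI Disclosure: [the data include special-category information? yes] AND [the processing is carried out by automated means? no] → not satisfied.
rule 3 — Excluded Handling: [Critical Activity (rule 4)? yes] AND [Tier VI Disclosure (rule 10)? no] → not satisfied.
rule 1 — Tier V Operation: the recipient is in a country with an adequacy finding? yes; the data subjects have given explicit consent? yes; the processing involves systematic monitoring of a public area? yes — 3 of 3 hold (need ≥2) → satisfied.
rule 2 — Primary Activity: [Tier V Operation (rule 1)? yes] OR [the processing is carried out by automated means? no] → satisfied.
rule 6 — Designated Use: Tier I Operation (rule 7)? yes; Excluded Handling (rule 3)? no; Primary Activity (rule 2)? yes — 2 of 3 hold (need ≥2) → satisfied.

Yes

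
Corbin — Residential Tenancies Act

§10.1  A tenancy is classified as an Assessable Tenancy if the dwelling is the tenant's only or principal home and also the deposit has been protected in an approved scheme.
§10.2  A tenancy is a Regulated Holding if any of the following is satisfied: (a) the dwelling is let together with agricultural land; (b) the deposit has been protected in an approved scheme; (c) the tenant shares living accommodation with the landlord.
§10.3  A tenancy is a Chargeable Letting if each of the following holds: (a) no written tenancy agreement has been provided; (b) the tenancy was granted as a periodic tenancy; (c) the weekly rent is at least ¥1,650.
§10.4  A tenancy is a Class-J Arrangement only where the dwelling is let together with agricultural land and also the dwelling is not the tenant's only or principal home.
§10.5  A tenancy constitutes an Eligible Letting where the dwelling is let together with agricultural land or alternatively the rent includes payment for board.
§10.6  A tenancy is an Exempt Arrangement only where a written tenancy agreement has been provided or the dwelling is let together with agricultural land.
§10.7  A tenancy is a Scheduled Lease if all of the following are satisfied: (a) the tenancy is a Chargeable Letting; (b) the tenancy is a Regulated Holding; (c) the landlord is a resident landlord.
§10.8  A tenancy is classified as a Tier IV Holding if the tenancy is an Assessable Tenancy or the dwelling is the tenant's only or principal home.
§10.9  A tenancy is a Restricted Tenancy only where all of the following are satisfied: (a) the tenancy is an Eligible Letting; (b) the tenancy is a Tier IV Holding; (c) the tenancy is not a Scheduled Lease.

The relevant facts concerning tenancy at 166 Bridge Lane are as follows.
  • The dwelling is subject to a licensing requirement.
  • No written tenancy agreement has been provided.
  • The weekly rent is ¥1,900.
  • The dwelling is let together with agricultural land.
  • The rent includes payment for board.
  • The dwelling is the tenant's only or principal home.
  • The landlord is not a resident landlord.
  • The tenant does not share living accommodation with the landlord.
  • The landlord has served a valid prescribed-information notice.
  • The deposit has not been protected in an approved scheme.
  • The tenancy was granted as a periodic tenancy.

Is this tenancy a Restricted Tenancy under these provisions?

§10.5 — Eligible Letting: [the dwelling is let together with agricultural land? yes] OR [the rent includes payment for board? yes] → satisfied.
§10.1 — Assessable Tenancy: [the dwelling is the tenant's only or principal home? yes] AND [the deposit has been protected in an approved scheme? no] → not satisfied.
§10.8 — Tier IV Holding: [Assessable Tenancy (§10.1)? no] OR [the dwelling is the tenant's only or principal home? yes] → satisfied.
§10.3 — Chargeable Letting: [no written tenancy agreement has been provided? yes] AND [the tenancy was granted as a periodic tenancy? yes] AND [weekly rent: ¥1,900 ≥ ¥1,650? yes] → satisfied.
§10.2 — Regulated Holding: [the dwelling is let together with agricultural land? yes] OR [the deposit has been protected in an approved scheme? no] OR [the tenant shares living accommodation with the landlord? no] → satisfied.
§10.7 — Scheduled Lease: [Chargeable Letting (§10.3)? yes] AND [Regulated Holding (§10.2)? yes] AND [the landlord is a resident landlord? no] → not satisfied.
§10.9 — Restricted Tenancy: [Eligible Letting (§10.5)? yes] AND [Tier IV Holding (§10.8)? yes] AND [not a Scheduled Lease (§10.7)? yes] → satisfied.

Yes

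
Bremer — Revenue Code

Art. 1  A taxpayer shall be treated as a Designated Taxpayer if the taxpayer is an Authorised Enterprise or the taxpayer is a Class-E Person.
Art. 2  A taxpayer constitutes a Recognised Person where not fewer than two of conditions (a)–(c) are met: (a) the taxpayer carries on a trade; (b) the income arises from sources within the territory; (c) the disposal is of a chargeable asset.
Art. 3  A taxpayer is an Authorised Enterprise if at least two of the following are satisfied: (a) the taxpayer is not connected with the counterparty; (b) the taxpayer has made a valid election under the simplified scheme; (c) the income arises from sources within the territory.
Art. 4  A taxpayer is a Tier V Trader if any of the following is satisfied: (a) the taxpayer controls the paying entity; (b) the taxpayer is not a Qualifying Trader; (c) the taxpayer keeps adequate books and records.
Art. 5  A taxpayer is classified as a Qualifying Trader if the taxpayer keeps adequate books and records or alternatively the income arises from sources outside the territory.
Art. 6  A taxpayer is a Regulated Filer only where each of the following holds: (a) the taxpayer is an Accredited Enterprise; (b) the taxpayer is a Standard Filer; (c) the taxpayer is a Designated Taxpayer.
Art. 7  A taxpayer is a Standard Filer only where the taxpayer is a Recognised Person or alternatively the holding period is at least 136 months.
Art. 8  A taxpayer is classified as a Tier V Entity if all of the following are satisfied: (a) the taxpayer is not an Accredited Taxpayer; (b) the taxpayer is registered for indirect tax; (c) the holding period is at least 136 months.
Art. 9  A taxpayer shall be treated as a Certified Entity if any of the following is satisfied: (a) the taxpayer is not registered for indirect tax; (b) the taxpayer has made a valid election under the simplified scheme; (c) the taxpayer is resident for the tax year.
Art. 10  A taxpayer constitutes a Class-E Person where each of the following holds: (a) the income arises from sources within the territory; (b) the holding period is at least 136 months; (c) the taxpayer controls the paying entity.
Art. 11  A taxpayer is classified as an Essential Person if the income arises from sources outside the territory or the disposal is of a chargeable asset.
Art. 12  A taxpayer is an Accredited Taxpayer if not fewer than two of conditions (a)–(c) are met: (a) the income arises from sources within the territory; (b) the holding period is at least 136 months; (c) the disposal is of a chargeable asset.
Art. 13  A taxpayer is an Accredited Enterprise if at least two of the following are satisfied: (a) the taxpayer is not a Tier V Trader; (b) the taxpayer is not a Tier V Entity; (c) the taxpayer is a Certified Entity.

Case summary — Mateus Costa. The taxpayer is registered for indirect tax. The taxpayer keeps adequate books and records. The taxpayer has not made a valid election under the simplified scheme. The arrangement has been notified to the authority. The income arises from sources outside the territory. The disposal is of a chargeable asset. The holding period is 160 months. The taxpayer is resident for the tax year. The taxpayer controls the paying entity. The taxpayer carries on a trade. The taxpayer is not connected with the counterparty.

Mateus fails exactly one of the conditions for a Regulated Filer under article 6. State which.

article 5 — Qualifying Trader: [the taxpayer keeps adequate books and records? yes] OR [the income arises from sources outside the territory? yes] → satisfied.
article 4 — Tier V Trader: [the taxpayer controls the paying entity? yes] OR [not a Qualifying Trader (article 5)? no] OR [the taxpayer keeps adequate books and records? yes] → satisfied.
article 12 — Accredited Taxpayer: the income arises from sources within the territory? no; holding period: 160 months ≥ 136 months? yes; the disposal is of a chargeable asset? yes — 2 of 3 hold (need ≥2) → satisfied.
article 8 — Tier V Entity: [not an Accredited Taxpayer (article 12)? no] AND [the taxpayer is registered for indirect tax? yes] AND [holding period: 160 months ≥ 136 months? yes] → not satisfied.
article 9 — Certified Entity: [the taxpayer is not registered for indirect tax? no] OR [the taxpayer has made a valid election under the simplified scheme? no] OR [the taxpayer is resident for the tax year? yes] → satisfied.
article 13 — Accredited Enterprise: not a Tier V Trader (article 4)? no; not a Tier V Entity (article 8)? yes; Certified Entity (article 9)? yes — 2 of 3 hold (need ≥2) → satisfied.
article 2 — Recognised Person: the taxpayer carries on a trade? yes; the income arises from sources within the territory? no; the disposal is of a chargeable asset? yes — 2 of 3 hold (need ≥2) → satisfied.
article 7 — Standard Filer: [Recognised Person (article 2)? yes] OR [holding period: 160 months ≥ 136 months? yes] → satisfied.
article 3 — Authorised Enterprise: the taxpayer is not connected with the counterparty? yes; the taxpayer has made a valid election under the simplified scheme? no; the income arises from sources within the territory? no — 1 of 3 hold (need ≥2) → not satisfied.
article 10 — Class-E Person: [the income arises from sources within the territory? no] AND [holding period: 160 months ≥ 136 months? yes] AND [the taxpayer controls the paying entity? yes] → not satisfied.
article 1 — Designated Taxpayer: [Authorised Enterprise (article 3)? no] OR [Class-E Person (article 10)? no] → not satisfied.
article 6 — Regulated Filer: [Accredited Enterprise (article 13)? yes] AND [Standard Filer (article 7)? yes] AND [Designated Taxpayer (article 1)? no] → not satisfied.

Designated Taxpayer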